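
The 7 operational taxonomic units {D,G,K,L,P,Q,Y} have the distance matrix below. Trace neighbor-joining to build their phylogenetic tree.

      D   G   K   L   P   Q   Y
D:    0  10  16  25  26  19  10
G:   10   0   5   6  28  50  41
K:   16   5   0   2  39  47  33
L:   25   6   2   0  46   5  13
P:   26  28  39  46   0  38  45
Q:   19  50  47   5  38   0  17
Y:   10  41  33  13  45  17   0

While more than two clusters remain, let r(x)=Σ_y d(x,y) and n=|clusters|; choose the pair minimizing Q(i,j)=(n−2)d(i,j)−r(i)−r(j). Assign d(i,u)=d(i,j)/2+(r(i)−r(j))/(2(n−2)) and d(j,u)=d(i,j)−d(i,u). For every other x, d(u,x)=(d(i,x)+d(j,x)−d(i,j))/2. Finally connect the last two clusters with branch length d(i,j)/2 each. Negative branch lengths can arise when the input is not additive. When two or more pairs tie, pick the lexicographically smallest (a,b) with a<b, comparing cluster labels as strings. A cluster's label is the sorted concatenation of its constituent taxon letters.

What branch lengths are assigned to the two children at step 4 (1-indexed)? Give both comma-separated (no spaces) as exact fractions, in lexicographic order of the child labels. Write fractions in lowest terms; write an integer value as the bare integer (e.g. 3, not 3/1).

1. join G+K (d=5, Q=-257) ⇒ GK; edges |G|=23/10, |K|=27/10
  updated: d(D,GK)=21/2, d(GK,L)=3/2, d(GK,P)=31, d(GK,Q)=46, d(GK,Y)=69/2
2. join GK+L (d=3/2, Q=-208) ⇒ GKL; edges |GK|=39/8, |L|=-27/8
  updated: d(D,GKL)=17, d(GKL,P)=151/4, d(GKL,Q)=99/4, d(GKL,Y)=23
3. join Q+Y (d=17, Q=-571/4) ⇒ QY; edges |Q|=73/8, |Y|=63/8
  updated: d(D,QY)=6, d(GKL,QY)=123/8, d(P,QY)=33
4. join D+P (d=26, Q=-375/4) ⇒ DP; edges |D|=17/16, |P|=399/16
  updated: d(DP,GKL)=115/8, d(DP,QY)=13/2
5. join DP+GKL (d=115/8, Q=-145/4) ⇒ DGKLP; edges |DP|=11/4, |GKL|=93/8
  updated: d(DGKLP,QY)=15/4
6. join DGKLP+QY (d=15/4) ⇒ DGKLPQY; edges |DGKLP|=15/8, |QY|=15/8
final tree: (((D:17/16,P:399/16):11/4,((G:23/10,K:27/10):39/8,L:-27/8):93/8):15/8,(Q:73/8,Y:63/8):15/8)
total length: 541/8

17/16,399/16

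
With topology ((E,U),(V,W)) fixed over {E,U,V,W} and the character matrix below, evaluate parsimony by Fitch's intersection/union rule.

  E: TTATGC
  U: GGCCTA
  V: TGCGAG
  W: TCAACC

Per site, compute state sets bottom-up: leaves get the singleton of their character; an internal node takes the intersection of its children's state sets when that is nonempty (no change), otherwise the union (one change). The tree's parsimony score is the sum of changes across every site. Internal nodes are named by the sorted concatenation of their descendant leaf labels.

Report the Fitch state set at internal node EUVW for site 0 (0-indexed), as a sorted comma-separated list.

T

EU@0: {T} ∪ {G} = {G,T} (union, +1)
VW@0: {T} ∩ {T} = {T} (intersection, +0)
EUVW@0: {G,T} ∩ {T} = {T} (intersection, +0)
EU@1: {T} ∪ {G} = {G,T} (union, +1)
VW@1: {G} ∪ {C} = {C,G} (union, +1)
EUVW@1: {G,T} ∩ {C,G} = {G} (intersection, +0)
EU@2: {A} ∪ {C} = {A,C} (union, +1)
VW@2: {C} ∪ {A} = {A,C} (union, +1)
EUVW@2: {A,C} ∩ {A,C} = {A,C} (intersection, +0)
EU@3: {T} ∪ {C} = {C,T} (union, +1)
VW@3: {G} ∪ {A} = {A,G} (union, +1)
EUVW@3: {C,T} ∪ {A,G} = {A,C,G,T} (union, +1)
EU@4: {G} ∪ {T} = {G,T} (union, +1)
VW@4: {A} ∪ {C} = {A,C} (union, +1)
EUVW@4: {G,T} ∪ {A,C} = {A,C,G,T} (union, +1)
EU@5: {C} ∪ {A} = {A,C} (union, +1)
VW@5: {G} ∪ {C} = {C,G} (union, +1)
EUVW@5: {A,C} ∩ {C,G} = {C} (intersection, +0)
per-site changes: [1, 2, 2, 3, 3, 2]; total = 13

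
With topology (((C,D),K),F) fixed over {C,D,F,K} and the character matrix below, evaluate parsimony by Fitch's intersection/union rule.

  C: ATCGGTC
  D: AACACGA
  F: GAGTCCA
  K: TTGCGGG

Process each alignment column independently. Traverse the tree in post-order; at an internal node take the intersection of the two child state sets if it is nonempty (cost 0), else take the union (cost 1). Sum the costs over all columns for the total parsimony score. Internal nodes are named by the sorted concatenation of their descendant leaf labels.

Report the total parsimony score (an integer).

site 0, node CD: C={A} ∩ D={A} → {A} (+0)
site 0, node CDK: CD={A} ∪ K={T} → {A,T} (+1)
site 0, node CDFK: CDK={A,T} ∪ F={G} → {A,G,T} (+1)
site 1, node CD: C={T} ∪ D={A} → {A,T} (+1)
site 1, node CDK: CD={A,T} ∩ K={T} → {T} (+0)
site 1, node CDFK: CDK={T} ∪ F={A} → {A,T} (+1)
site 2, node CD: C={C} ∩ D={C} → {C} (+0)
site 2, node CDK: CD={C} ∪ K={G} → {C,G} (+1)
site 2, node CDFK: CDK={C,G} ∩ F={G} → {G} (+0)
site 3, node CD: C={G} ∪ D={A} → {A,G} (+1)
site 3, node CDK: CD={A,G} ∪ K={C} → {A,C,G} (+1)
site 3, node CDFK: CDK={A,C,G} ∪ F={T} → {A,C,G,T} (+1)
site 4, node CD: C={G} ∪ D={C} → {C,G} (+1)
site 4, node CDK: CD={C,G} ∩ K={G} → {G} (+0)
site 4, node CDFK: CDK={G} ∪ F={C} → {C,G} (+1)
site 5, node CD: C={T} ∪ D={G} → {G,T} (+1)
site 5, node CDK: CD={G,T} ∩ K={G} → {G} (+0)
site 5, node CDFK: CDK={G} ∪ F={C} → {C,G} (+1)
site 6, node CD: C={C} ∪ D={A} → {A,C} (+1)
site 6, node CDK: CD={A,C} ∪ K={G} → {A,C,G} (+1)
site 6, node CDFK: CDK={A,C,G} ∩ F={A} → {A} (+0)
per-site changes: [2, 2, 1, 3, 2, 2, 2]; total = 14

14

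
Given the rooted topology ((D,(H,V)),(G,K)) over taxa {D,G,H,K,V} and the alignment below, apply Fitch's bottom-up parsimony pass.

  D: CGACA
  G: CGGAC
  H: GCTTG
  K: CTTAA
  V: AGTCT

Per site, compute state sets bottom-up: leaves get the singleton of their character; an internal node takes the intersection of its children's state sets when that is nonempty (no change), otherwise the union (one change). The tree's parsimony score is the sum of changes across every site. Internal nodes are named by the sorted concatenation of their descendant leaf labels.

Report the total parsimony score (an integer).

[col 0] HV: children H:{G}, V:{A} ∪→ {A,G}; cost 1
[col 0] DHV: children D:{C}, HV:{A,G} ∪→ {A,C,G}; cost 1
[col 0] GK: children G:{C}, K:{C} ∩→ {C}; cost 0
[col 0] DGHKV: children DHV:{A,C,G}, GK:{C} ∩→ {C}; cost 0
[col 1] HV: children H:{C}, V:{G} ∪→ {C,G}; cost 1
[col 1] DHV: children D:{G}, HV:{C,G} ∩→ {G}; cost 0
[col 1] GK: children G:{G}, K:{T} ∪→ {G,T}; cost 1
[col 1] DGHKV: children DHV:{G}, GK:{G,T} ∩→ {G}; cost 0
[col 2] HV: children H:{T}, V:{T} ∩→ {T}; cost 0
[col 2] DHV: children D:{A}, HV:{T} ∪→ {A,T}; cost 1
[col 2] GK: children G:{G}, K:{T} ∪→ {G,T}; cost 1
[col 2] DGHKV: children DHV:{A,T}, GK:{G,T} ∩→ {T}; cost 0
[col 3] HV: children H:{T}, V:{C} ∪→ {C,T}; cost 1
[col 3] DHV: children D:{C}, HV:{C,T} ∩→ {C}; cost 0
[col 3] GK: children G:{A}, K:{A} ∩→ {A}; cost 0
[col 3] DGHKV: children DHV:{C}, GK:{A} ∪→ {A,C}; cost 1
[col 4] HV: children H:{G}, V:{T} ∪→ {G,T}; cost 1
[col 4] DHV: children D:{A}, HV:{G,T} ∪→ {A,G,T}; cost 1
[col 4] GK: children G:{C}, K:{A} ∪→ {A,C}; cost 1
[col 4] DGHKV: children DHV:{A,G,T}, GK:{A,C} ∩→ {A}; cost 0
per-site changes: [2, 2, 2, 2, 3]; total = 11

11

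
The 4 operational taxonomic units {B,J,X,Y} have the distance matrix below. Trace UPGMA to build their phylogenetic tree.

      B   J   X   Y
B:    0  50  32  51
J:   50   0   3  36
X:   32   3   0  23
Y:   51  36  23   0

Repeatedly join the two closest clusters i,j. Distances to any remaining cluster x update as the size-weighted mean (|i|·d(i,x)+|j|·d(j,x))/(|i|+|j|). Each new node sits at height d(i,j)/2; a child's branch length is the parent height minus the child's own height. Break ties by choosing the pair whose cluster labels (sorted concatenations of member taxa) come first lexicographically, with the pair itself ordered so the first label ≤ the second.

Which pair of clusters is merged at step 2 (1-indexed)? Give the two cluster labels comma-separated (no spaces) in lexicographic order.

JX,Y

step 1: merge (J,X) at d=3; branch lengths J→3/2, X→3/2; new cluster JX
  updated: d(B,JX)=41, d(JX,Y)=59/2
step 2: merge (JX,Y) at d=59/2; branch lengths JX→53/4, Y→59/4; new cluster JXY
  updated: d(B,JXY)=133/3
step 3: merge (B,JXY) at d=133/3; branch lengths B→133/6, JXY→89/12; new cluster BJXY
final tree: (B:133/6,((J:3/2,X:3/2):53/4,Y:59/4):89/12)
total length: 727/12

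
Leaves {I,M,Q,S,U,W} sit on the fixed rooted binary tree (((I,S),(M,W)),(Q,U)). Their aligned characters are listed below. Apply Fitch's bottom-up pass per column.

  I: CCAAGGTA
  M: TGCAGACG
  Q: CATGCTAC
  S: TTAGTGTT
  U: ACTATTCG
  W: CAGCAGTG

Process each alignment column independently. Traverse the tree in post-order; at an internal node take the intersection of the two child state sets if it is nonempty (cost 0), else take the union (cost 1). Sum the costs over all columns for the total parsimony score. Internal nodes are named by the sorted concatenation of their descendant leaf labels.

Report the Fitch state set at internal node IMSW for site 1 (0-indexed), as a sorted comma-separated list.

site 0, node IS: I={C} ∪ S={T} → {C,T} (+1)
site 0, node MW: M={T} ∪ W={C} → {C,T} (+1)
site 0, node IMSW: IS={C,T} ∩ MW={C,T} → {C,T} (+0)
site 0, node QU: Q={C} ∪ U={A} → {A,C} (+1)
site 0, node IMQSUW: IMSW={C,T} ∩ QU={A,C} → {C} (+0)
site 1, node IS: I={C} ∪ S={T} → {C,T} (+1)
site 1, node MW: M={G} ∪ W={A} → {A,G} (+1)
site 1, node IMSW: IS={C,T} ∪ MW={A,G} → {A,C,G,T} (+1)
site 1, node QU: Q={A} ∪ U={C} → {A,C} (+1)
site 1, node IMQSUW: IMSW={A,C,G,T} ∩ QU={A,C} → {A,C} (+0)
site 2, node IS: I={A} ∩ S={A} → {A} (+0)
site 2, node MW: M={C} ∪ W={G} → {C,G} (+1)
site 2, node IMSW: IS={A} ∪ MW={C,G} → {A,C,G} (+1)
site 2, node QU: Q={T} ∩ U={T} → {T} (+0)
site 2, node IMQSUW: IMSW={A,C,G} ∪ QU={T} → {A,C,G,T} (+1)
site 3, node IS: I={A} ∪ S={G} → {A,G} (+1)
site 3, node MW: M={A} ∪ W={C} → {A,C} (+1)
site 3, node IMSW: IS={A,G} ∩ MW={A,C} → {A} (+0)
site 3, node QU: Q={G} ∪ U={A} → {A,G} (+1)
site 3, node IMQSUW: IMSW={A} ∩ QU={A,G} → {A} (+0)
site 4, node IS: I={G} ∪ S={T} → {G,T} (+1)
site 4, node MW: M={G} ∪ W={A} → {A,G} (+1)
site 4, node IMSW: IS={G,T} ∩ MW={A,G} → {G} (+0)
site 4, node QU: Q={C} ∪ U={T} → {C,T} (+1)
site 4, node IMQSUW: IMSW={G} ∪ QU={C,T} → {C,G,T} (+1)
site 5, node IS: I={G} ∩ S={G} → {G} (+0)
site 5, node MW: M={A} ∪ W={G} → {A,G} (+1)
site 5, node IMSW: IS={G} ∩ MW={A,G} → {G} (+0)
site 5, node QU: Q={T} ∩ U={T} → {T} (+0)
site 5, node IMQSUW: IMSW={G} ∪ QU={T} → {G,T} (+1)
site 6, node IS: I={T} ∩ S={T} → {T} (+0)
site 6, node MW: M={C} ∪ W={T} → {C,T} (+1)
site 6, node IMSW: IS={T} ∩ MW={C,T} → {T} (+0)
site 6, node QU: Q={A} ∪ U={C} → {A,C} (+1)
site 6, node IMQSUW: IMSW={T} ∪ QU={A,C} → {A,C,T} (+1)
site 7, node IS: I={A} ∪ S={T} → {A,T} (+1)
site 7, node MW: M={G} ∩ W={G} → {G} (+0)
site 7, node IMSW: IS={A,T} ∪ MW={G} → {A,G,T} (+1)
site 7, node QU: Q={C} ∪ U={G} → {C,G} (+1)
site 7, node IMQSUW: IMSW={A,G,T} ∩ QU={C,G} → {G} (+0)
per-site changes: [3, 4, 3, 3, 4, 2, 3, 3]; total = 25

A,C,G,T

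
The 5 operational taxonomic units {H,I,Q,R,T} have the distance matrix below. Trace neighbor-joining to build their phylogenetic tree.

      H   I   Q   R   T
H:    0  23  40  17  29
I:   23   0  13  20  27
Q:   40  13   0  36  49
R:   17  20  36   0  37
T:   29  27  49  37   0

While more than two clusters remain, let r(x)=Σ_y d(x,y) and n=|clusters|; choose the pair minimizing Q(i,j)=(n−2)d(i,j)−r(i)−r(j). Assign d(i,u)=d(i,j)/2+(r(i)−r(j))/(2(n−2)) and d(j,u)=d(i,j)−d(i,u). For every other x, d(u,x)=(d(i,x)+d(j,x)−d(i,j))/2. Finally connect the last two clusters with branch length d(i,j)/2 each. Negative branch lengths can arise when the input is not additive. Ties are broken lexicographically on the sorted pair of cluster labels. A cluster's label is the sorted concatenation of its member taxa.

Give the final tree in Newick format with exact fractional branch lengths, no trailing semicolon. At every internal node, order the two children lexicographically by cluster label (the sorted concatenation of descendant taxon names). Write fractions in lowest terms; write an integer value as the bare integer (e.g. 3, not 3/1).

(((H:59/8,R:77/8):31/8,(I:-8/3,Q:47/3):87/8):165/16,T:165/16)

step 1: merge (I,Q) at d=13, Q=-182; branch lengths I→-8/3, Q→47/3; new cluster IQ
  updated: d(H,IQ)=25, d(IQ,R)=43/2, d(IQ,T)=63/2
step 2: merge (H,R) at d=17, Q=-225/2; branch lengths H→59/8, R→77/8; new cluster HR
  updated: d(HR,IQ)=59/4, d(HR,T)=49/2
step 3: merge (HR,IQ) at d=59/4, Q=-283/4; branch lengths HR→31/8, IQ→87/8; new cluster HIQR
  updated: d(HIQR,T)=165/8
step 4: merge (HIQR,T) at d=165/8; branch lengths HIQR→165/16, T→165/16; new cluster HIQRT
final tree: (((H:59/8,R:77/8):31/8,(I:-8/3,Q:47/3):87/8):165/16,T:165/16)
total length: 523/8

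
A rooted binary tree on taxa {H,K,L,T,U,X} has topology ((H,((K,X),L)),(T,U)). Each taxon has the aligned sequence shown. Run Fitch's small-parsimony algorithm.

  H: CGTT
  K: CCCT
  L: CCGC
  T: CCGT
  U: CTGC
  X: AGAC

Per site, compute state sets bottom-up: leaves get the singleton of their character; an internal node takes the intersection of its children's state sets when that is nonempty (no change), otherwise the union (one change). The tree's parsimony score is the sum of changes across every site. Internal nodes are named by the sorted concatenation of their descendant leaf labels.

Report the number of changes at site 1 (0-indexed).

site 0, node KX: K={C} ∪ X={A} → {A,C} (+1)
site 0, node KLX: KX={A,C} ∩ L={C} → {C} (+0)
site 0, node HKLX: H={C} ∩ KLX={C} → {C} (+0)
site 0, node TU: T={C} ∩ U={C} → {C} (+0)
site 0, node HKLTUX: HKLX={C} ∩ TU={C} → {C} (+0)
site 1, node KX: K={C} ∪ X={G} → {C,G} (+1)
site 1, node KLX: KX={C,G} ∩ L={C} → {C} (+0)
site 1, node HKLX: H={G} ∪ KLX={C} → {C,G} (+1)
site 1, node TU: T={C} ∪ U={T} → {C,T} (+1)
site 1, node HKLTUX: HKLX={C,G} ∩ TU={C,T} → {C} (+0)
site 2, node KX: K={C} ∪ X={A} → {A,C} (+1)
site 2, node KLX: KX={A,C} ∪ L={G} → {A,C,G} (+1)
site 2, node HKLX: H={T} ∪ KLX={A,C,G} → {A,C,G,T} (+1)
site 2, node TU: T={G} ∩ U={G} → {G} (+0)
site 2, node HKLTUX: HKLX={A,C,G,T} ∩ TU={G} → {G} (+0)
site 3, node KX: K={T} ∪ X={C} → {C,T} (+1)
site 3, node KLX: KX={C,T} ∩ L={C} → {C} (+0)
site 3, node HKLX: H={T} ∪ KLX={C} → {C,T} (+1)
site 3, node TU: T={T} ∪ U={C} → {C,T} (+1)
site 3, node HKLTUX: HKLX={C,T} ∩ TU={C,T} → {C,T} (+0)
per-site changes: [1, 3, 3, 3]; total = 10

3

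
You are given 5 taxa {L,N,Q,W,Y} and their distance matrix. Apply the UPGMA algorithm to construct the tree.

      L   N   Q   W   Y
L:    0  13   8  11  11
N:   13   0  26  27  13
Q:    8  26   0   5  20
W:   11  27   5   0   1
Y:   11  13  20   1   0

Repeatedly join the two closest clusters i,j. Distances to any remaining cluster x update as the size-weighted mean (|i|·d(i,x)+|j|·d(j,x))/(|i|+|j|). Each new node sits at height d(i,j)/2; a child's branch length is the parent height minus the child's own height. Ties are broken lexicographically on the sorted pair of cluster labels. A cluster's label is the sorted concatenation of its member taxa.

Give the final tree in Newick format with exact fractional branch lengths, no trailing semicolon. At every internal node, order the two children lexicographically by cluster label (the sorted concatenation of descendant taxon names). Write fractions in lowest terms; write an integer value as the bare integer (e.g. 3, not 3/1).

(((L:4,Q:4):15/8,(W:1/2,Y:1/2):43/8):4,N:79/8)

step 1: merge (W,Y) at d=1; branch lengths W→1/2, Y→1/2; new cluster WY
  updated: d(L,WY)=11, d(N,WY)=20, d(Q,WY)=25/2
step 2: merge (L,Q) at d=8; branch lengths L→4, Q→4; new cluster LQ
  updated: d(LQ,N)=39/2, d(LQ,WY)=47/4
step 3: merge (LQ,WY) at d=47/4; branch lengths LQ→15/8, WY→43/8; new cluster LQWY
  updated: d(LQWY,N)=79/4
step 4: merge (LQWY,N) at d=79/4; branch lengths LQWY→4, N→79/8; new cluster LNQWY
final tree: (((L:4,Q:4):15/8,(W:1/2,Y:1/2):43/8):4,N:79/8)
total length: 241/8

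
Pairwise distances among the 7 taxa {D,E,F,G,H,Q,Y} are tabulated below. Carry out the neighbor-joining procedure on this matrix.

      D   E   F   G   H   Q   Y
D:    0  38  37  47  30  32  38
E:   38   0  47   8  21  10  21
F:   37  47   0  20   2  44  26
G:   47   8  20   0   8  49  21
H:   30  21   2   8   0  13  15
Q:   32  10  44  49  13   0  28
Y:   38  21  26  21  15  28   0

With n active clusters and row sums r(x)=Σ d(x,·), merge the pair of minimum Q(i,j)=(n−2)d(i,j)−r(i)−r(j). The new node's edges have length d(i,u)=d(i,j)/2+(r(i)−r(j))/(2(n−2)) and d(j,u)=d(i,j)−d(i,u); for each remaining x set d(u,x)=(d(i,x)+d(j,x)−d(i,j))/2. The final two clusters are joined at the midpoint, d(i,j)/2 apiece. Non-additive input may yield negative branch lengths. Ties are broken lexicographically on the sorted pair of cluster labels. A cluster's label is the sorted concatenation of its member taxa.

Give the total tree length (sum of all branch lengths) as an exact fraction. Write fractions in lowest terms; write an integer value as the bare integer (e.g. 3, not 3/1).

2369/32

iteration 1: select E,Q (d=10, Q=-271); attach at lengths (19/10, 81/10); label the merged cluster EQ
  updated: d(D,EQ)=30, d(EQ,F)=81/2, d(EQ,G)=47/2, d(EQ,H)=12, d(EQ,Y)=39/2
iteration 2: select D,EQ (d=30, Q=-375/2); attach at lengths (353/16, 127/16); label the merged cluster DEQ
  updated: d(DEQ,F)=95/4, d(DEQ,G)=81/4, d(DEQ,H)=6, d(DEQ,Y)=55/4
iteration 3: select DEQ,Y (d=55/4, Q=-393/4); attach at lengths (39/8, 71/8); label the merged cluster DEQY
  updated: d(DEQY,F)=18, d(DEQY,G)=55/4, d(DEQY,H)=29/8
iteration 4: select DEQY,G (d=55/4, Q=-397/8); attach at lengths (169/32, 271/32); label the merged cluster DEGQY
  updated: d(DEGQY,F)=97/8, d(DEGQY,H)=-17/16
iteration 5: select DEGQY,F (d=97/8, Q=-209/16); attach at lengths (145/32, 243/32); label the merged cluster DEFGQY
  updated: d(DEFGQY,H)=-179/32
iteration 6: select DEFGQY,H (d=-179/32); attach at lengths (-179/64, -179/64); label the merged cluster DEFGHQY
final tree: (((((D:353/16,(E:19/10,Q:81/10):127/16):39/8,Y:71/8):169/32,G:271/32):145/32,F:243/32):-179/64,H:-179/64)
total length: 2369/32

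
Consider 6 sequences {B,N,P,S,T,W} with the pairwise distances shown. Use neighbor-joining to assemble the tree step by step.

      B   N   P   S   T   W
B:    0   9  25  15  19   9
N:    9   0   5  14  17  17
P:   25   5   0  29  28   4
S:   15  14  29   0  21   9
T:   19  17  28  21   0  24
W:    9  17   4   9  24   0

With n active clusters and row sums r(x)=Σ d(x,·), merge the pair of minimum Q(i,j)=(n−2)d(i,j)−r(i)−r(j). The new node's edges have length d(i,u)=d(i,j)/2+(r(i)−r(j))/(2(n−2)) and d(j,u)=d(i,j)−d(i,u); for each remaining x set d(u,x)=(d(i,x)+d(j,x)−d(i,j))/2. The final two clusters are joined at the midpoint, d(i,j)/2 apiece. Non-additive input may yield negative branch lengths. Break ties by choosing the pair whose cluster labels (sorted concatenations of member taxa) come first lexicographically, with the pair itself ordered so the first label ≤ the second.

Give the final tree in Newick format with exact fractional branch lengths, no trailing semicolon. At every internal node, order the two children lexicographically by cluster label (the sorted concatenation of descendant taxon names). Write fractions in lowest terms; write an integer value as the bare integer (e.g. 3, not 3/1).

(((B:11/2,(N:11/6,(P:11/2,W:-3/2):43/6):2):1,S:33/4):51/8,T:51/8)

step 1: merge (P,W) at d=4, Q=-138; branch lengths P→11/2, W→-3/2; new cluster PW
  updated: d(B,PW)=15, d(N,PW)=9, d(PW,S)=17, d(PW,T)=24
step 2: merge (N,PW) at d=9, Q=-87; branch lengths N→11/6, PW→43/6; new cluster NPW
  updated: d(B,NPW)=15/2, d(NPW,S)=11, d(NPW,T)=16
step 3: merge (B,NPW) at d=15/2, Q=-61; branch lengths B→11/2, NPW→2; new cluster BNPW
  updated: d(BNPW,S)=37/4, d(BNPW,T)=55/4
step 4: merge (BNPW,S) at d=37/4, Q=-44; branch lengths BNPW→1, S→33/4; new cluster BNPSW
  updated: d(BNPSW,T)=51/4
step 5: merge (BNPSW,T) at d=51/4; branch lengths BNPSW→51/8, T→51/8; new cluster BNPSTW
final tree: (((B:11/2,(N:11/6,(P:11/2,W:-3/2):43/6):2):1,S:33/4):51/8,T:51/8)
total length: 85/2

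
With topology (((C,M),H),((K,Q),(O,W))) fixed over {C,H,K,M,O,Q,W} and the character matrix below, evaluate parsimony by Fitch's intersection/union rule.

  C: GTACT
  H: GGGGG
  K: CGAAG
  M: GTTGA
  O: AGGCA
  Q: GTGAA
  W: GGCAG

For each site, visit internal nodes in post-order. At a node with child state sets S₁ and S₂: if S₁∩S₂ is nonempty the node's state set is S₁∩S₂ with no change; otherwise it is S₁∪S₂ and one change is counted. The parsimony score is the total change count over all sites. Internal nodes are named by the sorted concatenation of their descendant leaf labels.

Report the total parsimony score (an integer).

15

site 0, node CM: C={G} ∩ M={G} → {G} (+0)
site 0, node CHM: CM={G} ∩ H={G} → {G} (+0)
site 0, node KQ: K={C} ∪ Q={G} → {C,G} (+1)
site 0, node OW: O={A} ∪ W={G} → {A,G} (+1)
site 0, node KOQW: KQ={C,G} ∩ OW={A,G} → {G} (+0)
site 0, node CHKMOQW: CHM={G} ∩ KOQW={G} → {G} (+0)
site 1, node CM: C={T} ∩ M={T} → {T} (+0)
site 1, node CHM: CM={T} ∪ H={G} → {G,T} (+1)
site 1, node KQ: K={G} ∪ Q={T} → {G,T} (+1)
site 1, node OW: O={G} ∩ W={G} → {G} (+0)
site 1, node KOQW: KQ={G,T} ∩ OW={G} → {G} (+0)
site 1, node CHKMOQW: CHM={G,T} ∩ KOQW={G} → {G} (+0)
site 2, node CM: C={A} ∪ M={T} → {A,T} (+1)
site 2, node CHM: CM={A,T} ∪ H={G} → {A,G,T} (+1)
site 2, node KQ: K={A} ∪ Q={G} → {A,G} (+1)
site 2, node OW: O={G} ∪ W={C} → {C,G} (+1)
site 2, node KOQW: KQ={A,G} ∩ OW={C,G} → {G} (+0)
site 2, node CHKMOQW: CHM={A,G,T} ∩ KOQW={G} → {G} (+0)
site 3, node CM: C={C} ∪ M={G} → {C,G} (+1)
site 3, node CHM: CM={C,G} ∩ H={G} → {G} (+0)
site 3, node KQ: K={A} ∩ Q={A} → {A} (+0)
site 3, node OW: O={C} ∪ W={A} → {A,C} (+1)
site 3, node KOQW: KQ={A} ∩ OW={A,C} → {A} (+0)
site 3, node CHKMOQW: CHM={G} ∪ KOQW={A} → {A,G} (+1)
site 4, node CM: C={T} ∪ M={A} → {A,T} (+1)
site 4, node CHM: CM={A,T} ∪ H={G} → {A,G,T} (+1)
site 4, node KQ: K={G} ∪ Q={A} → {A,G} (+1)
site 4, node OW: O={A} ∪ W={G} → {A,G} (+1)
site 4, node KOQW: KQ={A,G} ∩ OW={A,G} → {A,G} (+0)
site 4, node CHKMOQW: CHM={A,G,T} ∩ KOQW={A,G} → {A,G} (+0)
per-site changes: [2, 2, 4, 3, 4]; total = 15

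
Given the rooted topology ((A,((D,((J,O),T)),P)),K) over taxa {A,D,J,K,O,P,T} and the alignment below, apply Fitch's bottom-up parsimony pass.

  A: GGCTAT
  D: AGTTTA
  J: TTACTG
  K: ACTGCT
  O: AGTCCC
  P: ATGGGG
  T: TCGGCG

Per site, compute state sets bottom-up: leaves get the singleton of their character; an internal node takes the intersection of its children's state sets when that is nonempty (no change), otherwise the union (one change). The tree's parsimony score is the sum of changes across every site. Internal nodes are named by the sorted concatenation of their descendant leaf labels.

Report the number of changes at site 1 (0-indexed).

site 0, node JO: J={T} ∪ O={A} → {A,T} (+1)
site 0, node JOT: JO={A,T} ∩ T={T} → {T} (+0)
site 0, node DJOT: D={A} ∪ JOT={T} → {A,T} (+1)
site 0, node DJOPT: DJOT={A,T} ∩ P={A} → {A} (+0)
site 0, node ADJOPT: A={G} ∪ DJOPT={A} → {A,G} (+1)
site 0, node ADJKOPT: ADJOPT={A,G} ∩ K={A} → {A} (+0)
site 1, node JO: J={T} ∪ O={G} → {G,T} (+1)
site 1, node JOT: JO={G,T} ∪ T={C} → {C,G,T} (+1)
site 1, node DJOT: D={G} ∩ JOT={C,G,T} → {G} (+0)
site 1, node DJOPT: DJOT={G} ∪ P={T} → {G,T} (+1)
site 1, node ADJOPT: A={G} ∩ DJOPT={G,T} → {G} (+0)
site 1, node ADJKOPT: ADJOPT={G} ∪ K={C} → {C,G} (+1)
site 2, node JO: J={A} ∪ O={T} → {A,T} (+1)
site 2, node JOT: JO={A,T} ∪ T={G} → {A,G,T} (+1)
site 2, node DJOT: D={T} ∩ JOT={A,G,T} → {T} (+0)
site 2, node DJOPT: DJOT={T} ∪ P={G} → {G,T} (+1)
site 2, node ADJOPT: A={C} ∪ DJOPT={G,T} → {C,G,T} (+1)
site 2, node ADJKOPT: ADJOPT={C,G,T} ∩ K={T} → {T} (+0)
site 3, node JO: J={C} ∩ O={C} → {C} (+0)
site 3, node JOT: JO={C} ∪ T={G} → {C,G} (+1)
site 3, node DJOT: D={T} ∪ JOT={C,G} → {C,G,T} (+1)
site 3, node DJOPT: DJOT={C,G,T} ∩ P={G} → {G} (+0)
site 3, node ADJOPT: A={T} ∪ DJOPT={G} → {G,T} (+1)
site 3, node ADJKOPT: ADJOPT={G,T} ∩ K={G} → {G} (+0)
site 4, node JO: J={T} ∪ O={C} → {C,T} (+1)
site 4, node JOT: JO={C,T} ∩ T={C} → {C} (+0)
site 4, node DJOT: D={T} ∪ JOT={C} → {C,T} (+1)
site 4, node DJOPT: DJOT={C,T} ∪ P={G} → {C,G,T} (+1)
site 4, node ADJOPT: A={A} ∪ DJOPT={C,G,T} → {A,C,G,T} (+1)
site 4, node ADJKOPT: ADJOPT={A,C,G,T} ∩ K={C} → {C} (+0)
site 5, node JO: J={G} ∪ O={C} → {C,G} (+1)
site 5, node JOT: JO={C,G} ∩ T={G} → {G} (+0)
site 5, node DJOT: D={A} ∪ JOT={G} → {A,G} (+1)
site 5, node DJOPT: DJOT={A,G} ∩ P={G} → {G} (+0)
site 5, node ADJOPT: A={T} ∪ DJOPT={G} → {G,T} (+1)
site 5, node ADJKOPT: ADJOPT={G,T} ∩ K={T} → {T} (+0)
per-site changes: [3, 4, 4, 3, 4, 3]; total = 21

4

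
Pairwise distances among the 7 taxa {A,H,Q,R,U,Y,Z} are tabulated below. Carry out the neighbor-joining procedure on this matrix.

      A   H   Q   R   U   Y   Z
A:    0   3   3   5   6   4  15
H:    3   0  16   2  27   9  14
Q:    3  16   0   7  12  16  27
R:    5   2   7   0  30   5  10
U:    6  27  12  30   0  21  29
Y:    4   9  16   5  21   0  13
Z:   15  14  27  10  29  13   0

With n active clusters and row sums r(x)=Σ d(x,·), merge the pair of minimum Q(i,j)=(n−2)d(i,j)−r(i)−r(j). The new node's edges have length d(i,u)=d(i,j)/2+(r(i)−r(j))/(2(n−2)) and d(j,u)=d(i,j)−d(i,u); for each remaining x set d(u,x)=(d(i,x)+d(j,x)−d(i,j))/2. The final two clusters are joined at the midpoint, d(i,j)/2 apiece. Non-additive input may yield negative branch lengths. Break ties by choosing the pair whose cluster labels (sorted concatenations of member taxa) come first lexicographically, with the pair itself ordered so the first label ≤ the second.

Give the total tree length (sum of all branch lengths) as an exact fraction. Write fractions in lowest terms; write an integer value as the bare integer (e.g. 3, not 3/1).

137/4

iteration 1: select Q,U (d=12, Q=-146); attach at lengths (8/5, 52/5); label the merged cluster QU
  updated: d(A,QU)=-3/2, d(H,QU)=31/2, d(QU,R)=25/2, d(QU,Y)=25/2, d(QU,Z)=22
iteration 2: select A,QU (d=-3/2, Q=-185/2); attach at lengths (-83/16, 59/16); label the merged cluster AQU
  updated: d(AQU,H)=10, d(AQU,R)=19/2, d(AQU,Y)=9, d(AQU,Z)=77/4
iteration 3: select AQU,Y (d=9, Q=-227/4); attach at lengths (155/24, 61/24); label the merged cluster AQUY
  updated: d(AQUY,H)=5, d(AQUY,R)=11/4, d(AQUY,Z)=93/8
iteration 4: select AQUY,Z (d=93/8, Q=-127/4); attach at lengths (7/4, 79/8); label the merged cluster AQUYZ
  updated: d(AQUYZ,H)=59/16, d(AQUYZ,R)=9/16
iteration 5: select AQUYZ,H (d=59/16, Q=-25/4); attach at lengths (9/8, 41/16); label the merged cluster AHQUYZ
  updated: d(AHQUYZ,R)=-9/16
iteration 6: select AHQUYZ,R (d=-9/16); attach at lengths (-9/32, -9/32); label the merged cluster AHQRUYZ
final tree: (((((A:-83/16,(Q:8/5,U:52/5):59/16):155/24,Y:61/24):7/4,Z:79/8):9/8,H:41/16):-9/32,R:-9/32)
total length: 137/4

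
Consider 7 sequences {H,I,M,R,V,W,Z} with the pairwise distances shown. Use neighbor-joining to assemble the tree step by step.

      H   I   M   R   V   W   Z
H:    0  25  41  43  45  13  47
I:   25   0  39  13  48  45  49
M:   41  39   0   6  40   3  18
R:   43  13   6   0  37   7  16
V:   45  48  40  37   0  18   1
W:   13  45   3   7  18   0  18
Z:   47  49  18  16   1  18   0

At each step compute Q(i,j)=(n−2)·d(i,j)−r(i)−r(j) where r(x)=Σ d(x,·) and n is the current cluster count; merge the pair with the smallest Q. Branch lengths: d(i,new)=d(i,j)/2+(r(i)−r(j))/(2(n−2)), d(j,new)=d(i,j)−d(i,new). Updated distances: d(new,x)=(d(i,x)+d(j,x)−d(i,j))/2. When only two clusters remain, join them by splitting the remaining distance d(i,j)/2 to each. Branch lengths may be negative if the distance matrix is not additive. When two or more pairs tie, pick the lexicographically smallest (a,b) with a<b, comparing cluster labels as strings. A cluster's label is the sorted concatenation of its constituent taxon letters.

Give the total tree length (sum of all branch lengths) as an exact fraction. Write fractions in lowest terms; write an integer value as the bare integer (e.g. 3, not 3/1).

iteration 1: select V,Z (d=1, Q=-333); attach at lengths (9/2, -7/2); label the merged cluster VZ
  updated: d(H,VZ)=91/2, d(I,VZ)=48, d(M,VZ)=57/2, d(R,VZ)=26, d(VZ,W)=35/2
iteration 2: select H,I (d=25, Q=-475/2); attach at lengths (195/16, 205/16); label the merged cluster HI
  updated: d(HI,M)=55/2, d(HI,R)=31/2, d(HI,VZ)=137/4, d(HI,W)=33/2
iteration 3: select HI,R (d=31/2, Q=-407/4); attach at lengths (343/24, 29/24); label the merged cluster HIR
  updated: d(HIR,M)=9, d(HIR,VZ)=179/8, d(HIR,W)=4
iteration 4: select HIR,VZ (d=179/8, Q=-59); attach at lengths (47/16, 311/16); label the merged cluster HIRVZ
  updated: d(HIRVZ,M)=121/16, d(HIRVZ,W)=-7/16
iteration 5: select HIRVZ,M (d=121/16, Q=-81/8); attach at lengths (33/16, 11/2); label the merged cluster HIMRVZ
  updated: d(HIMRVZ,W)=-5/2
iteration 6: select HIMRVZ,W (d=-5/2); attach at lengths (-5/4, -5/4); label the merged cluster HIMRVWZ
final tree: (((((H:195/16,I:205/16):343/24,R:29/24):47/16,(V:9/2,Z:-7/2):311/16):33/16,M:11/2):-5/4,W:-5/4)
total length: 1103/16

1103/16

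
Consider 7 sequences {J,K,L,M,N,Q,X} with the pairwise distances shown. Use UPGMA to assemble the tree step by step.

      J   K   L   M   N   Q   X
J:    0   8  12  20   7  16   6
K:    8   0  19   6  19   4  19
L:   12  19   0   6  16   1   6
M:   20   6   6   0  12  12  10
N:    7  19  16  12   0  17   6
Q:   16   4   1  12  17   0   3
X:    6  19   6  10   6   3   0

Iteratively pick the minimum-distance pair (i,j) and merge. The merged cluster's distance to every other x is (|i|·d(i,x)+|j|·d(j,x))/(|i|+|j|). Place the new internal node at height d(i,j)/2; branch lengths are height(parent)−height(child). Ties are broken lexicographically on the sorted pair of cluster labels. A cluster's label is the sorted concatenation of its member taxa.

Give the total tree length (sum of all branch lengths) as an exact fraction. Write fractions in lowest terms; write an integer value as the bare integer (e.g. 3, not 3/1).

iteration 1: select L,Q (d=1); attach at lengths (1/2, 1/2); label the merged cluster LQ
  updated: d(J,LQ)=14, d(K,LQ)=23/2, d(LQ,M)=9, d(LQ,N)=33/2, d(LQ,X)=9/2
iteration 2: select LQ,X (d=9/2); attach at lengths (7/4, 9/4); label the merged cluster LQX
  updated: d(J,LQX)=34/3, d(K,LQX)=14, d(LQX,M)=28/3, d(LQX,N)=13
iteration 3: select K,M (d=6); attach at lengths (3, 3); label the merged cluster KM
  updated: d(J,KM)=14, d(KM,LQX)=35/3, d(KM,N)=31/2
iteration 4: select J,N (d=7); attach at lengths (7/2, 7/2); label the merged cluster JN
  updated: d(JN,KM)=59/4, d(JN,LQX)=73/6
iteration 5: select KM,LQX (d=35/3); attach at lengths (17/6, 43/12); label the merged cluster KLMQX
  updated: d(JN,KLMQX)=66/5
iteration 6: select JN,KLMQX (d=66/5); attach at lengths (31/10, 23/30); label the merged cluster JKLMNQX
final tree: ((J:7/2,N:7/2):31/10,((K:3,M:3):17/6,((L:1/2,Q:1/2):7/4,X:9/4):43/12):23/30)
total length: 1697/60

1697/60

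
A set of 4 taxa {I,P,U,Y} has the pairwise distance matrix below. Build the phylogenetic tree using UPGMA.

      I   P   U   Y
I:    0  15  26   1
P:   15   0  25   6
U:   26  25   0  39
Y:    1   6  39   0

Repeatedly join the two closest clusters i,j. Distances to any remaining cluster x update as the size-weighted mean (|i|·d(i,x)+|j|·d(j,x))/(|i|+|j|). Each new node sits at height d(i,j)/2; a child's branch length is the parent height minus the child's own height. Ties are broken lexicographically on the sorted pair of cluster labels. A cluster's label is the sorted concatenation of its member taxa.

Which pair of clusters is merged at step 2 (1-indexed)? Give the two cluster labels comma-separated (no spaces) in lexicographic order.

step 1: merge (I,Y) at d=1; branch lengths I→1/2, Y→1/2; new cluster IY
  updated: d(IY,P)=21/2, d(IY,U)=65/2
step 2: merge (IY,P) at d=21/2; branch lengths IY→19/4, P→21/4; new cluster IPY
  updated: d(IPY,U)=30
step 3: merge (IPY,U) at d=30; branch lengths IPY→39/4, U→15; new cluster IPUY
final tree: (((I:1/2,Y:1/2):19/4,P:21/4):39/4,U:15)
total length: 143/4

IY,P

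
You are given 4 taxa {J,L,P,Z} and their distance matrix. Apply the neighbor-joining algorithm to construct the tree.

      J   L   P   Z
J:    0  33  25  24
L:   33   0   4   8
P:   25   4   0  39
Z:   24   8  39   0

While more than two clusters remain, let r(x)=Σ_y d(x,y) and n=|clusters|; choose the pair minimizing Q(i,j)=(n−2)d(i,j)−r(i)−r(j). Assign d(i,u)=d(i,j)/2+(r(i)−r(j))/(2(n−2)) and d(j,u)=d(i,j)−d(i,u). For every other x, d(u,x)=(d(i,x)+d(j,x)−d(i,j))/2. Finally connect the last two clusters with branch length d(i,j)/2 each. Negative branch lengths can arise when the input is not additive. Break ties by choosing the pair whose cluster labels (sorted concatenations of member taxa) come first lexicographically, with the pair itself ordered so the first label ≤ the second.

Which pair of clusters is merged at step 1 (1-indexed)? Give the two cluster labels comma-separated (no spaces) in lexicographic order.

step 1: merge (J,Z) at d=24, Q=-105; branch lengths J→59/4, Z→37/4; new cluster JZ
  updated: d(JZ,L)=17/2, d(JZ,P)=20
step 2: merge (JZ,L) at d=17/2, Q=-65/2; branch lengths JZ→49/4, L→-15/4; new cluster JLZ
  updated: d(JLZ,P)=31/4
step 3: merge (JLZ,P) at d=31/4; branch lengths JLZ→31/8, P→31/8; new cluster JLPZ
final tree: (((J:59/4,Z:37/4):49/4,L:-15/4):31/8,P:31/8)
total length: 161/4

J,Z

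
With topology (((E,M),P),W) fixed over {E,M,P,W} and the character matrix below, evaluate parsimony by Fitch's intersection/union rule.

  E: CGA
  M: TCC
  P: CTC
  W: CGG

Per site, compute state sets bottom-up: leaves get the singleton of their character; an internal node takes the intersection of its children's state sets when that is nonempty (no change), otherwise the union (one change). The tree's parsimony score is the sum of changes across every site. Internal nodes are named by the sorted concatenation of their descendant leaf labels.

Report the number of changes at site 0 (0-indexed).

1

site 0, node EM: E={C} ∪ M={T} → {C,T} (+1)
site 0, node EMP: EM={C,T} ∩ P={C} → {C} (+0)
site 0, node EMPW: EMP={C} ∩ W={C} → {C} (+0)
site 1, node EM: E={G} ∪ M={C} → {C,G} (+1)
site 1, node EMP: EM={C,G} ∪ P={T} → {C,G,T} (+1)
site 1, node EMPW: EMP={C,G,T} ∩ W={G} → {G} (+0)
site 2, node EM: E={A} ∪ M={C} → {A,C} (+1)
site 2, node EMP: EM={A,C} ∩ P={C} → {C} (+0)
site 2, node EMPW: EMP={C} ∪ W={G} → {C,G} (+1)
per-site changes: [1, 2, 2]; total = 5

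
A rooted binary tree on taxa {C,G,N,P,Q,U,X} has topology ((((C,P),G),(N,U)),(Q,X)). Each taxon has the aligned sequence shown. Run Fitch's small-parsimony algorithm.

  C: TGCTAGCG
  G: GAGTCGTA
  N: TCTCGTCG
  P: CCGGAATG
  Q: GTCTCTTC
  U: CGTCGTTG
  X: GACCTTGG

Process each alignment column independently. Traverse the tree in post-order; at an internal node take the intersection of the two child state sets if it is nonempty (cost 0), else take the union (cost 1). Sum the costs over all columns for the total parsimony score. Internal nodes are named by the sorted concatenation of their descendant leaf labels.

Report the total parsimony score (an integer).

site 0, node CP: C={T} ∪ P={C} → {C,T} (+1)
site 0, node CGP: CP={C,T} ∪ G={G} → {C,G,T} (+1)
site 0, node NU: N={T} ∪ U={C} → {C,T} (+1)
site 0, node CGNPU: CGP={C,G,T} ∩ NU={C,T} → {C,T} (+0)
site 0, node QX: Q={G} ∩ X={G} → {G} (+0)
site 0, node CGNPQUX: CGNPU={C,T} ∪ QX={G} → {C,G,T} (+1)
site 1, node CP: C={G} ∪ P={C} → {C,G} (+1)
site 1, node CGP: CP={C,G} ∪ G={A} → {A,C,G} (+1)
site 1, node NU: N={C} ∪ U={G} → {C,G} (+1)
site 1, node CGNPU: CGP={A,C,G} ∩ NU={C,G} → {C,G} (+0)
site 1, node QX: Q={T} ∪ X={A} → {A,T} (+1)
site 1, node CGNPQUX: CGNPU={C,G} ∪ QX={A,T} → {A,C,G,T} (+1)
site 2, node CP: C={C} ∪ P={G} → {C,G} (+1)
site 2, node CGP: CP={C,G} ∩ G={G} → {G} (+0)
site 2, node NU: N={T} ∩ U={T} → {T} (+0)
site 2, node CGNPU: CGP={G} ∪ NU={T} → {G,T} (+1)
site 2, node QX: Q={C} ∩ X={C} → {C} (+0)
site 2, node CGNPQUX: CGNPU={G,T} ∪ QX={C} → {C,G,T} (+1)
site 3, node CP: C={T} ∪ P={G} → {G,T} (+1)
site 3, node CGP: CP={G,T} ∩ G={T} → {T} (+0)
site 3, node NU: N={C} ∩ U={C} → {C} (+0)
site 3, node CGNPU: CGP={T} ∪ NU={C} → {C,T} (+1)
site 3, node QX: Q={T} ∪ X={C} → {C,T} (+1)
site 3, node CGNPQUX: CGNPU={C,T} ∩ QX={C,T} → {C,T} (+0)
site 4, node CP: C={A} ∩ P={A} → {A} (+0)
site 4, node CGP: CP={A} ∪ G={C} → {A,C} (+1)
site 4, node NU: N={G} ∩ U={G} → {G} (+0)
site 4, node CGNPU: CGP={A,C} ∪ NU={G} → {A,C,G} (+1)
site 4, node QX: Q={C} ∪ X={T} → {C,T} (+1)
site 4, node CGNPQUX: CGNPU={A,C,G} ∩ QX={C,T} → {C} (+0)
site 5, node CP: C={G} ∪ P={A} → {A,G} (+1)
site 5, node CGP: CP={A,G} ∩ G={G} → {G} (+0)
site 5, node NU: N={T} ∩ U={T} → {T} (+0)
site 5, node CGNPU: CGP={G} ∪ NU={T} → {G,T} (+1)
site 5, node QX: Q={T} ∩ X={T} → {T} (+0)
site 5, node CGNPQUX: CGNPU={G,T} ∩ QX={T} → {T} (+0)
site 6, node CP: C={C} ∪ P={T} → {C,T} (+1)
site 6, node CGP: CP={C,T} ∩ G={T} → {T} (+0)
site 6, node NU: N={C} ∪ U={T} → {C,T} (+1)
site 6, node CGNPU: CGP={T} ∩ NU={C,T} → {T} (+0)
site 6, node QX: Q={T} ∪ X={G} → {G,T} (+1)
site 6, node CGNPQUX: CGNPU={T} ∩ QX={G,T} → {T} (+0)
site 7, node CP: C={G} ∩ P={G} → {G} (+0)
site 7, node CGP: CP={G} ∪ G={A} → {A,G} (+1)
site 7, node NU: N={G} ∩ U={G} → {G} (+0)
site 7, node CGNPU: CGP={A,G} ∩ NU={G} → {G} (+0)
site 7, node QX: Q={C} ∪ X={G} → {C,G} (+1)
site 7, node CGNPQUX: CGNPU={G} ∩ QX={C,G} → {G} (+0)
per-site changes: [4, 5, 3, 3, 3, 2, 3, 2]; total = 25

25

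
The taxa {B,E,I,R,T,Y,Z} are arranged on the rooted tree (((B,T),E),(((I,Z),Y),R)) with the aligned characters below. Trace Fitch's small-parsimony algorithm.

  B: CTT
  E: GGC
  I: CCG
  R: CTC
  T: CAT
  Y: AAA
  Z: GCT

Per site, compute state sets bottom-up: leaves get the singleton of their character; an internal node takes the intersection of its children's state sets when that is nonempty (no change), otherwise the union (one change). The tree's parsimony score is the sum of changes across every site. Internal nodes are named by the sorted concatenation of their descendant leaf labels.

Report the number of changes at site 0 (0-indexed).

site 0, node BT: B={C} ∩ T={C} → {C} (+0)
site 0, node BET: BT={C} ∪ E={G} → {C,G} (+1)
site 0, node IZ: I={C} ∪ Z={G} → {C,G} (+1)
site 0, node IYZ: IZ={C,G} ∪ Y={A} → {A,C,G} (+1)
site 0, node IRYZ: IYZ={A,C,G} ∩ R={C} → {C} (+0)
site 0, node BEIRTYZ: BET={C,G} ∩ IRYZ={C} → {C} (+0)
site 1, node BT: B={T} ∪ T={A} → {A,T} (+1)
site 1, node BET: BT={A,T} ∪ E={G} → {A,G,T} (+1)
site 1, node IZ: I={C} ∩ Z={C} → {C} (+0)
site 1, node IYZ: IZ={C} ∪ Y={A} → {A,C} (+1)
site 1, node IRYZ: IYZ={A,C} ∪ R={T} → {A,C,T} (+1)
site 1, node BEIRTYZ: BET={A,G,T} ∩ IRYZ={A,C,T} → {A,T} (+0)
site 2, node BT: B={T} ∩ T={T} → {T} (+0)
site 2, node BET: BT={T} ∪ E={C} → {C,T} (+1)
site 2, node IZ: I={G} ∪ Z={T} → {G,T} (+1)
site 2, node IYZ: IZ={G,T} ∪ Y={A} → {A,G,T} (+1)
site 2, node IRYZ: IYZ={A,G,T} ∪ R={C} → {A,C,G,T} (+1)
site 2, node BEIRTYZ: BET={C,T} ∩ IRYZ={A,C,G,T} → {C,T} (+0)
per-site changes: [3, 4, 4]; total = 11

3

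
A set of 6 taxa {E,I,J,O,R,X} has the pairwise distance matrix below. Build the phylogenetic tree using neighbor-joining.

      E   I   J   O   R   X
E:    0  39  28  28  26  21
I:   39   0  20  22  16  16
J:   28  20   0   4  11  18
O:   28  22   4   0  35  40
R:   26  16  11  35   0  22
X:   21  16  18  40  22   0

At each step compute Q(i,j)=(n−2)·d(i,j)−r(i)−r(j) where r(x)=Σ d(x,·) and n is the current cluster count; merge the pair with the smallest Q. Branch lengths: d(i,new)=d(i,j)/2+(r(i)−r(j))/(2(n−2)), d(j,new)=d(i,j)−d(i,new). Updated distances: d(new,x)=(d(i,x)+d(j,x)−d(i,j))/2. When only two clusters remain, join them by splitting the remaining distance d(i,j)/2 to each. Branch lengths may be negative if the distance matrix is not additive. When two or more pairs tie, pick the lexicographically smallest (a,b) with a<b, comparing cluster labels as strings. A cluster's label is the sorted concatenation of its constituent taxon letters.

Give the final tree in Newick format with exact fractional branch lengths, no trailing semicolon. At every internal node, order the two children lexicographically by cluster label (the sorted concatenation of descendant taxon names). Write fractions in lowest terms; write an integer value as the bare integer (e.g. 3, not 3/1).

iteration 1: select J,O (d=4, Q=-194); attach at lengths (-4, 8); label the merged cluster JO
  updated: d(E,JO)=26, d(I,JO)=19, d(JO,R)=21, d(JO,X)=27
iteration 2: select E,X (d=21, Q=-135); attach at lengths (89/6, 37/6); label the merged cluster EX
  updated: d(EX,I)=17, d(EX,JO)=16, d(EX,R)=27/2
iteration 3: select EX,JO (d=16, Q=-141/2); attach at lengths (45/8, 83/8); label the merged cluster EJOX
  updated: d(EJOX,I)=10, d(EJOX,R)=37/4
iteration 4: select EJOX,I (d=10, Q=-141/4); attach at lengths (13/8, 67/8); label the merged cluster EIJOX
  updated: d(EIJOX,R)=61/8
iteration 5: select EIJOX,R (d=61/8); attach at lengths (61/16, 61/16); label the merged cluster EIJORX
final tree: ((((E:89/6,X:37/6):45/8,(J:-4,O:8):83/8):13/8,I:67/8):61/16,R:61/16)
total length: 469/8

((((E:89/6,X:37/6):45/8,(J:-4,O:8):83/8):13/8,I:67/8):61/16,R:61/16)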